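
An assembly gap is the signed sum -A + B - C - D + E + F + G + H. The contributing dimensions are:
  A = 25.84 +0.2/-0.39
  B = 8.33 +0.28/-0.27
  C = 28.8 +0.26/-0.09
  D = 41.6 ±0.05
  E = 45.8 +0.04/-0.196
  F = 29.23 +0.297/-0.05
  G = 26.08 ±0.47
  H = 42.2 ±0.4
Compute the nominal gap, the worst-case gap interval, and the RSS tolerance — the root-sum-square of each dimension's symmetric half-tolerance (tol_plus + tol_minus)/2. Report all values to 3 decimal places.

nominal=55.400 wc=[53.504,57.417] rss=0.788

Stack each dimension's contribution:
  -A: nom -25.840 → Σnom=-25.840; wc +0.390/-0.200 → slack +0.390/-0.200; half-tol=0.295, Σhalf²=0.087025
  +B: nom +8.330 → Σnom=-17.510; wc +0.280/-0.270 → slack +0.670/-0.470; half-tol=0.275, Σhalf²=0.162650
  -C: nom -28.800 → Σnom=-46.310; wc +0.090/-0.260 → slack +0.760/-0.730; half-tol=0.175, Σhalf²=0.193275
  -D: nom -41.600 → Σnom=-87.910; wc +0.050/-0.050 → slack +0.810/-0.780; half-tol=0.050, Σhalf²=0.195775
  +E: nom +45.800 → Σnom=-42.110; wc +0.040/-0.196 → slack +0.850/-0.976; half-tol=0.118, Σhalf²=0.209699
  +F: nom +29.230 → Σnom=-12.880; wc +0.297/-0.050 → slack +1.147/-1.026; half-tol=0.173, Σhalf²=0.239801
  +G: nom +26.080 → Σnom=13.200; wc +0.470/-0.470 → slack +1.617/-1.496; half-tol=0.470, Σhalf²=0.460701
  +H: nom +42.200 → Σnom=55.400; wc +0.400/-0.400 → slack +2.017/-1.896; half-tol=0.400, Σhalf²=0.620701
Nominal = 55.400. Worst-case = [55.400 - 1.896, 55.400 + 2.017] = [53.504, 57.417]. RSS = √0.620701 = 0.788.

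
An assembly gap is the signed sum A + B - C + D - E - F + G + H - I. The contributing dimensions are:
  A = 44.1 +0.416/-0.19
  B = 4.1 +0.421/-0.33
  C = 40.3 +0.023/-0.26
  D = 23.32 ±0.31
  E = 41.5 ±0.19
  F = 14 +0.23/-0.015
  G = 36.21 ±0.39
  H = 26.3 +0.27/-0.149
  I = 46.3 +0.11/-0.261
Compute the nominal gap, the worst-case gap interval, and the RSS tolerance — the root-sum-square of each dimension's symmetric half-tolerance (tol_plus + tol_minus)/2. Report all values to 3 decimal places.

Stack each dimension's contribution:
  +A: nom +44.100 → Σnom=44.100; wc +0.416/-0.190 → slack +0.416/-0.190; half-tol=0.303, Σhalf²=0.091809
  +B: nom +4.100 → Σnom=48.200; wc +0.421/-0.330 → slack +0.837/-0.520; half-tol=0.376, Σhalf²=0.232809
  -C: nom -40.300 → Σnom=7.900; wc +0.260/-0.023 → slack +1.097/-0.543; half-tol=0.142, Σhalf²=0.252831
  +D: nom +23.320 → Σnom=31.220; wc +0.310/-0.310 → slack +1.407/-0.853; half-tol=0.310, Σhalf²=0.348932
  -E: nom -41.500 → Σnom=-10.280; wc +0.190/-0.190 → slack +1.597/-1.043; half-tol=0.190, Σhalf²=0.385032
  -F: nom -14.000 → Σnom=-24.280; wc +0.015/-0.230 → slack +1.612/-1.273; half-tol=0.122, Σhalf²=0.400038
  +G: nom +36.210 → Σnom=11.930; wc +0.390/-0.390 → slack +2.002/-1.663; half-tol=0.390, Σhalf²=0.552138
  +H: nom +26.300 → Σnom=38.230; wc +0.270/-0.149 → slack +2.272/-1.812; half-tol=0.210, Σhalf²=0.596028
  -I: nom -46.300 → Σnom=-8.070; wc +0.261/-0.110 → slack +2.533/-1.922; half-tol=0.185, Σhalf²=0.630438
Nominal = -8.070. Worst-case = [-8.070 - 1.922, -8.070 + 2.533] = [-9.992, -5.537]. RSS = √0.630438 = 0.794.

nominal=-8.070 wc=[-9.992,-5.537] rss=0.794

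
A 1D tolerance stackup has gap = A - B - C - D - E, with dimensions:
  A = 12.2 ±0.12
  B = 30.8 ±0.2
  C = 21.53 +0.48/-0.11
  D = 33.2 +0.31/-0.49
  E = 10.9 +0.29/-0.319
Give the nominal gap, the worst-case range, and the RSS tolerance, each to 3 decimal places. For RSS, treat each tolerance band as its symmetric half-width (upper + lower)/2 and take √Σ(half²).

nominal=-84.230 wc=[-85.630,-82.991] rss=0.628

Stack each dimension's contribution:
  +A: nom +12.200 → Σnom=12.200; wc +0.120/-0.120 → slack +0.120/-0.120; half-tol=0.120, Σhalf²=0.014400
  -B: nom -30.800 → Σnom=-18.600; wc +0.200/-0.200 → slack +0.320/-0.320; half-tol=0.200, Σhalf²=0.054400
  -C: nom -21.530 → Σnom=-40.130; wc +0.110/-0.480 → slack +0.430/-0.800; half-tol=0.295, Σhalf²=0.141425
  -D: nom -33.200 → Σnom=-73.330; wc +0.490/-0.310 → slack +0.920/-1.110; half-tol=0.400, Σhalf²=0.301425
  -E: nom -10.900 → Σnom=-84.230; wc +0.319/-0.290 → slack +1.239/-1.400; half-tol=0.304, Σhalf²=0.394145
Nominal = -84.230. Worst-case = [-84.230 - 1.400, -84.230 + 1.239] = [-85.630, -82.991]. RSS = √0.394145 = 0.628.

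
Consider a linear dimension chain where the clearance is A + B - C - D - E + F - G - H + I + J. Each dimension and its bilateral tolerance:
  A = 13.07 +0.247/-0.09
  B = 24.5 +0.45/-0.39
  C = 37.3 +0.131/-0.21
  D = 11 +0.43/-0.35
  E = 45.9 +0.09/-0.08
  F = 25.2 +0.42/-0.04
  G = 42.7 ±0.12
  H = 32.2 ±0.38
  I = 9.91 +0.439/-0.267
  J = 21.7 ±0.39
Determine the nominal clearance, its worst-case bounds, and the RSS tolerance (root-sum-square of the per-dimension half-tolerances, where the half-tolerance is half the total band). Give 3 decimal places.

Stack each dimension's contribution:
  +A: nom +13.070 → Σnom=13.070; wc +0.247/-0.090 → slack +0.247/-0.090; half-tol=0.168, Σhalf²=0.028392
  +B: nom +24.500 → Σnom=37.570; wc +0.450/-0.390 → slack +0.697/-0.480; half-tol=0.420, Σhalf²=0.204792
  -C: nom -37.300 → Σnom=0.270; wc +0.210/-0.131 → slack +0.907/-0.611; half-tol=0.170, Σhalf²=0.233863
  -D: nom -11.000 → Σnom=-10.730; wc +0.350/-0.430 → slack +1.257/-1.041; half-tol=0.390, Σhalf²=0.385962
  -E: nom -45.900 → Σnom=-56.630; wc +0.080/-0.090 → slack +1.337/-1.131; half-tol=0.085, Σhalf²=0.393187
  +F: nom +25.200 → Σnom=-31.430; wc +0.420/-0.040 → slack +1.757/-1.171; half-tol=0.230, Σhalf²=0.446087
  -G: nom -42.700 → Σnom=-74.130; wc +0.120/-0.120 → slack +1.877/-1.291; half-tol=0.120, Σhalf²=0.460487
  -H: nom -32.200 → Σnom=-106.330; wc +0.380/-0.380 → slack +2.257/-1.671; half-tol=0.380, Σhalf²=0.604888
  +I: nom +9.910 → Σnom=-96.420; wc +0.439/-0.267 → slack +2.696/-1.938; half-tol=0.353, Σhalf²=0.729496
  +J: nom +21.700 → Σnom=-74.720; wc +0.390/-0.390 → slack +3.086/-2.328; half-tol=0.390, Σhalf²=0.881597
Nominal = -74.720. Worst-case = [-74.720 - 2.328, -74.720 + 3.086] = [-77.048, -71.634]. RSS = √0.881597 = 0.939.

nominal=-74.720 wc=[-77.048,-71.634] rss=0.939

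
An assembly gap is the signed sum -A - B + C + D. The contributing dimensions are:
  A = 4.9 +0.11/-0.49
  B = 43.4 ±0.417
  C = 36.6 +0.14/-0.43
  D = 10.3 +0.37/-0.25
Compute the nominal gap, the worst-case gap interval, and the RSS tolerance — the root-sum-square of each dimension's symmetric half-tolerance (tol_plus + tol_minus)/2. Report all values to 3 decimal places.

nominal=-1.400 wc=[-2.607,0.017] rss=0.664

Stack each dimension's contribution:
  -A: nom -4.900 → Σnom=-4.900; wc +0.490/-0.110 → slack +0.490/-0.110; half-tol=0.300, Σhalf²=0.090000
  -B: nom -43.400 → Σnom=-48.300; wc +0.417/-0.417 → slack +0.907/-0.527; half-tol=0.417, Σhalf²=0.263889
  +C: nom +36.600 → Σnom=-11.700; wc +0.140/-0.430 → slack +1.047/-0.957; half-tol=0.285, Σhalf²=0.345114
  +D: nom +10.300 → Σnom=-1.400; wc +0.370/-0.250 → slack +1.417/-1.207; half-tol=0.310, Σhalf²=0.441214
Nominal = -1.400. Worst-case = [-1.400 - 1.207, -1.400 + 1.417] = [-2.607, 0.017]. RSS = √0.441214 = 0.664.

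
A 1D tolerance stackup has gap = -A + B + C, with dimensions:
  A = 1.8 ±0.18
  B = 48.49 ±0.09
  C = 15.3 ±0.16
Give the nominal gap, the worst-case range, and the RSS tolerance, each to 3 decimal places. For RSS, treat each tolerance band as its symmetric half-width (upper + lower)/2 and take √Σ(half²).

nominal=61.990 wc=[61.560,62.420] rss=0.257

Stack each dimension's contribution:
  -A: nom -1.800 → Σnom=-1.800; wc +0.180/-0.180 → slack +0.180/-0.180; half-tol=0.180, Σhalf²=0.032400
  +B: nom +48.490 → Σnom=46.690; wc +0.090/-0.090 → slack +0.270/-0.270; half-tol=0.090, Σhalf²=0.040500
  +C: nom +15.300 → Σnom=61.990; wc +0.160/-0.160 → slack +0.430/-0.430; half-tol=0.160, Σhalf²=0.066100
Nominal = 61.990. Worst-case = [61.990 - 0.430, 61.990 + 0.430] = [61.560, 62.420]. RSS = √0.066100 = 0.257.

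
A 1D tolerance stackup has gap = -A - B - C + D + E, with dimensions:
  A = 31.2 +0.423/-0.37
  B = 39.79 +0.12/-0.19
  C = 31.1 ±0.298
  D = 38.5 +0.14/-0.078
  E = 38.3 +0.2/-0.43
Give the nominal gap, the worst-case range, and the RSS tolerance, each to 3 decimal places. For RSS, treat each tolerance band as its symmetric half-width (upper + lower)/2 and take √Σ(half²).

nominal=-25.290 wc=[-26.639,-24.092] rss=0.617

Stack each dimension's contribution:
  -A: nom -31.200 → Σnom=-31.200; wc +0.370/-0.423 → slack +0.370/-0.423; half-tol=0.396, Σhalf²=0.157212
  -B: nom -39.790 → Σnom=-70.990; wc +0.190/-0.120 → slack +0.560/-0.543; half-tol=0.155, Σhalf²=0.181237
  -C: nom -31.100 → Σnom=-102.090; wc +0.298/-0.298 → slack +0.858/-0.841; half-tol=0.298, Σhalf²=0.270041
  +D: nom +38.500 → Σnom=-63.590; wc +0.140/-0.078 → slack +0.998/-0.919; half-tol=0.109, Σhalf²=0.281922
  +E: nom +38.300 → Σnom=-25.290; wc +0.200/-0.430 → slack +1.198/-1.349; half-tol=0.315, Σhalf²=0.381147
Nominal = -25.290. Worst-case = [-25.290 - 1.349, -25.290 + 1.198] = [-26.639, -24.092]. RSS = √0.381147 = 0.617.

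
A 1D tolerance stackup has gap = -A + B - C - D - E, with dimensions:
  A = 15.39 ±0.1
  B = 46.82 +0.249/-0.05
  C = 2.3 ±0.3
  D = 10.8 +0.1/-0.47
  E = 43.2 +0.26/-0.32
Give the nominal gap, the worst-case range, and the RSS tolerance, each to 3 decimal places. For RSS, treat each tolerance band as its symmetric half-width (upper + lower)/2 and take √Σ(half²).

nominal=-24.870 wc=[-25.680,-23.431] rss=0.536

Stack each dimension's contribution:
  -A: nom -15.390 → Σnom=-15.390; wc +0.100/-0.100 → slack +0.100/-0.100; half-tol=0.100, Σhalf²=0.010000
  +B: nom +46.820 → Σnom=31.430; wc +0.249/-0.050 → slack +0.349/-0.150; half-tol=0.149, Σhalf²=0.032350
  -C: nom -2.300 → Σnom=29.130; wc +0.300/-0.300 → slack +0.649/-0.450; half-tol=0.300, Σhalf²=0.122350
  -D: nom -10.800 → Σnom=18.330; wc +0.470/-0.100 → slack +1.119/-0.550; half-tol=0.285, Σhalf²=0.203575
  -E: nom -43.200 → Σnom=-24.870; wc +0.320/-0.260 → slack +1.439/-0.810; half-tol=0.290, Σhalf²=0.287675
Nominal = -24.870. Worst-case = [-24.870 - 0.810, -24.870 + 1.439] = [-25.680, -23.431]. RSS = √0.287675 = 0.536.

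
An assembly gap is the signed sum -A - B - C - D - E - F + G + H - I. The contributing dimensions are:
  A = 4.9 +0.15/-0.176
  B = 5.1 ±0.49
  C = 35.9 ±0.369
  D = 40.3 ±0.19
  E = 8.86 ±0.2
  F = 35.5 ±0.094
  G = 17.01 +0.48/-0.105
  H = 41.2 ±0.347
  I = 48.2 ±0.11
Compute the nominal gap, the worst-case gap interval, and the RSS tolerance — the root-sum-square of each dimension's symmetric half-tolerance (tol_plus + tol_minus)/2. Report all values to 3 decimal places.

nominal=-120.550 wc=[-122.605,-118.094] rss=0.840

Stack each dimension's contribution:
  -A: nom -4.900 → Σnom=-4.900; wc +0.176/-0.150 → slack +0.176/-0.150; half-tol=0.163, Σhalf²=0.026569
  -B: nom -5.100 → Σnom=-10.000; wc +0.490/-0.490 → slack +0.666/-0.640; half-tol=0.490, Σhalf²=0.266669
  -C: nom -35.900 → Σnom=-45.900; wc +0.369/-0.369 → slack +1.035/-1.009; half-tol=0.369, Σhalf²=0.402830
  -D: nom -40.300 → Σnom=-86.200; wc +0.190/-0.190 → slack +1.225/-1.199; half-tol=0.190, Σhalf²=0.438930
  -E: nom -8.860 → Σnom=-95.060; wc +0.200/-0.200 → slack +1.425/-1.399; half-tol=0.200, Σhalf²=0.478930
  -F: nom -35.500 → Σnom=-130.560; wc +0.094/-0.094 → slack +1.519/-1.493; half-tol=0.094, Σhalf²=0.487766
  +G: nom +17.010 → Σnom=-113.550; wc +0.480/-0.105 → slack +1.999/-1.598; half-tol=0.292, Σhalf²=0.573322
  +H: nom +41.200 → Σnom=-72.350; wc +0.347/-0.347 → slack +2.346/-1.945; half-tol=0.347, Σhalf²=0.693731
  -I: nom -48.200 → Σnom=-120.550; wc +0.110/-0.110 → slack +2.456/-2.055; half-tol=0.110, Σhalf²=0.705831
Nominal = -120.550. Worst-case = [-120.550 - 2.055, -120.550 + 2.456] = [-122.605, -118.094]. RSS = √0.705831 = 0.840.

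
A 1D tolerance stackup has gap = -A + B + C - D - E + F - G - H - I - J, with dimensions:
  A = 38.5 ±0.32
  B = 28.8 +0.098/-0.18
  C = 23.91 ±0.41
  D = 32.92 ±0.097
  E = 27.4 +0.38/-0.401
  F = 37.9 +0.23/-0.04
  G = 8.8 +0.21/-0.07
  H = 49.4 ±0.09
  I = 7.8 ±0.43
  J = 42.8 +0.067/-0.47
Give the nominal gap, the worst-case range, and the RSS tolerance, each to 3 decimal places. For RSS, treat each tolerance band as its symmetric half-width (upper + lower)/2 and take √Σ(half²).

nominal=-117.010 wc=[-119.234,-114.394] rss=0.869

Stack each dimension's contribution:
  -A: nom -38.500 → Σnom=-38.500; wc +0.320/-0.320 → slack +0.320/-0.320; half-tol=0.320, Σhalf²=0.102400
  +B: nom +28.800 → Σnom=-9.700; wc +0.098/-0.180 → slack +0.418/-0.500; half-tol=0.139, Σhalf²=0.121721
  +C: nom +23.910 → Σnom=14.210; wc +0.410/-0.410 → slack +0.828/-0.910; half-tol=0.410, Σhalf²=0.289821
  -D: nom -32.920 → Σnom=-18.710; wc +0.097/-0.097 → slack +0.925/-1.007; half-tol=0.097, Σhalf²=0.299230
  -E: nom -27.400 → Σnom=-46.110; wc +0.401/-0.380 → slack +1.326/-1.387; half-tol=0.391, Σhalf²=0.451720
  +F: nom +37.900 → Σnom=-8.210; wc +0.230/-0.040 → slack +1.556/-1.427; half-tol=0.135, Σhalf²=0.469945
  -G: nom -8.800 → Σnom=-17.010; wc +0.070/-0.210 → slack +1.626/-1.637; half-tol=0.140, Σhalf²=0.489545
  -H: nom -49.400 → Σnom=-66.410; wc +0.090/-0.090 → slack +1.716/-1.727; half-tol=0.090, Σhalf²=0.497645
  -I: nom -7.800 → Σnom=-74.210; wc +0.430/-0.430 → slack +2.146/-2.157; half-tol=0.430, Σhalf²=0.682545
  -J: nom -42.800 → Σnom=-117.010; wc +0.470/-0.067 → slack +2.616/-2.224; half-tol=0.268, Σhalf²=0.754637
Nominal = -117.010. Worst-case = [-117.010 - 2.224, -117.010 + 2.616] = [-119.234, -114.394]. RSS = √0.754637 = 0.869.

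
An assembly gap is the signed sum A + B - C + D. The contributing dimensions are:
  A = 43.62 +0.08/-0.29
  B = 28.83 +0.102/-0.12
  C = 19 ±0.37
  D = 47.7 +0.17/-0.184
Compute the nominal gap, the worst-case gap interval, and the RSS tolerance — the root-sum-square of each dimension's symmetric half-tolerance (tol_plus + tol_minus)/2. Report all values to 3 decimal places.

nominal=101.150 wc=[100.186,101.872] rss=0.463

Stack each dimension's contribution:
  +A: nom +43.620 → Σnom=43.620; wc +0.080/-0.290 → slack +0.080/-0.290; half-tol=0.185, Σhalf²=0.034225
  +B: nom +28.830 → Σnom=72.450; wc +0.102/-0.120 → slack +0.182/-0.410; half-tol=0.111, Σhalf²=0.046546
  -C: nom -19.000 → Σnom=53.450; wc +0.370/-0.370 → slack +0.552/-0.780; half-tol=0.370, Σhalf²=0.183446
  +D: nom +47.700 → Σnom=101.150; wc +0.170/-0.184 → slack +0.722/-0.964; half-tol=0.177, Σhalf²=0.214775
Nominal = 101.150. Worst-case = [101.150 - 0.964, 101.150 + 0.722] = [100.186, 101.872]. RSS = √0.214775 = 0.463.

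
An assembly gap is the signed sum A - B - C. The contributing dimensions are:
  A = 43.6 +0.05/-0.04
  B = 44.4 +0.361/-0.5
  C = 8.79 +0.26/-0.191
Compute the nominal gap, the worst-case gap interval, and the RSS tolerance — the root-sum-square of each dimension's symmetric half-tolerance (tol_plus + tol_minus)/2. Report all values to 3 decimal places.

Stack each dimension's contribution:
  +A: nom +43.600 → Σnom=43.600; wc +0.050/-0.040 → slack +0.050/-0.040; half-tol=0.045, Σhalf²=0.002025
  -B: nom -44.400 → Σnom=-0.800; wc +0.500/-0.361 → slack +0.550/-0.401; half-tol=0.430, Σhalf²=0.187355
  -C: nom -8.790 → Σnom=-9.590; wc +0.191/-0.260 → slack +0.741/-0.661; half-tol=0.226, Σhalf²=0.238206
Nominal = -9.590. Worst-case = [-9.590 - 0.661, -9.590 + 0.741] = [-10.251, -8.849]. RSS = √0.238206 = 0.488.

nominal=-9.590 wc=[-10.251,-8.849] rss=0.488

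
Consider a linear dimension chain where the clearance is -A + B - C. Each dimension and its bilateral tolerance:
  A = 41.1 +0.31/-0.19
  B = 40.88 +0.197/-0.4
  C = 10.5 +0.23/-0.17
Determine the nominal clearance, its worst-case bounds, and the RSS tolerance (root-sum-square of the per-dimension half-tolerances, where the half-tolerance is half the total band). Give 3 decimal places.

nominal=-10.720 wc=[-11.660,-10.163] rss=0.438

Stack each dimension's contribution:
  -A: nom -41.100 → Σnom=-41.100; wc +0.190/-0.310 → slack +0.190/-0.310; half-tol=0.250, Σhalf²=0.062500
  +B: nom +40.880 → Σnom=-0.220; wc +0.197/-0.400 → slack +0.387/-0.710; half-tol=0.298, Σhalf²=0.151602
  -C: nom -10.500 → Σnom=-10.720; wc +0.170/-0.230 → slack +0.557/-0.940; half-tol=0.200, Σhalf²=0.191602
Nominal = -10.720. Worst-case = [-10.720 - 0.940, -10.720 + 0.557] = [-11.660, -10.163]. RSS = √0.191602 = 0.438.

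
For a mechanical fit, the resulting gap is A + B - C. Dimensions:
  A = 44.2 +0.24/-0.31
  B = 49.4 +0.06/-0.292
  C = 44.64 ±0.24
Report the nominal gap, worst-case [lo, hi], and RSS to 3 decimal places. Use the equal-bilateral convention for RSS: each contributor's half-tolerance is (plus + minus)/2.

Stack each dimension's contribution:
  +A: nom +44.200 → Σnom=44.200; wc +0.240/-0.310 → slack +0.240/-0.310; half-tol=0.275, Σhalf²=0.075625
  +B: nom +49.400 → Σnom=93.600; wc +0.060/-0.292 → slack +0.300/-0.602; half-tol=0.176, Σhalf²=0.106601
  -C: nom -44.640 → Σnom=48.960; wc +0.240/-0.240 → slack +0.540/-0.842; half-tol=0.240, Σhalf²=0.164201
Nominal = 48.960. Worst-case = [48.960 - 0.842, 48.960 + 0.540] = [48.118, 49.500]. RSS = √0.164201 = 0.405.

nominal=48.960 wc=[48.118,49.500] rss=0.405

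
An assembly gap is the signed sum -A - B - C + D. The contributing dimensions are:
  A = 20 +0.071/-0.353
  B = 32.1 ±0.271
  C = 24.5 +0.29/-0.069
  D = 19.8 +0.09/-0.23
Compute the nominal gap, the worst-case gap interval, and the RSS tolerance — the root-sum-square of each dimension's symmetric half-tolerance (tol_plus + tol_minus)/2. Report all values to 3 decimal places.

Stack each dimension's contribution:
  -A: nom -20.000 → Σnom=-20.000; wc +0.353/-0.071 → slack +0.353/-0.071; half-tol=0.212, Σhalf²=0.044944
  -B: nom -32.100 → Σnom=-52.100; wc +0.271/-0.271 → slack +0.624/-0.342; half-tol=0.271, Σhalf²=0.118385
  -C: nom -24.500 → Σnom=-76.600; wc +0.069/-0.290 → slack +0.693/-0.632; half-tol=0.179, Σhalf²=0.150605
  +D: nom +19.800 → Σnom=-56.800; wc +0.090/-0.230 → slack +0.783/-0.862; half-tol=0.160, Σhalf²=0.176205
Nominal = -56.800. Worst-case = [-56.800 - 0.862, -56.800 + 0.783] = [-57.662, -56.017]. RSS = √0.176205 = 0.420.

nominal=-56.800 wc=[-57.662,-56.017] rss=0.420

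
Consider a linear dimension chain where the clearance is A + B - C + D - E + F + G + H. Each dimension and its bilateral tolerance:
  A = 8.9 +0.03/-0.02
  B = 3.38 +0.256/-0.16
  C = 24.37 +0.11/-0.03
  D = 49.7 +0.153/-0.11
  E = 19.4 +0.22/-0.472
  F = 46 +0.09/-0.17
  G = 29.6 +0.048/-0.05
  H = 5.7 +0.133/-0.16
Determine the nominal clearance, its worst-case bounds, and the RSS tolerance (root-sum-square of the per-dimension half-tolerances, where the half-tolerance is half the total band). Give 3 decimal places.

Stack each dimension's contribution:
  +A: nom +8.900 → Σnom=8.900; wc +0.030/-0.020 → slack +0.030/-0.020; half-tol=0.025, Σhalf²=0.000625
  +B: nom +3.380 → Σnom=12.280; wc +0.256/-0.160 → slack +0.286/-0.180; half-tol=0.208, Σhalf²=0.043889
  -C: nom -24.370 → Σnom=-12.090; wc +0.030/-0.110 → slack +0.316/-0.290; half-tol=0.070, Σhalf²=0.048789
  +D: nom +49.700 → Σnom=37.610; wc +0.153/-0.110 → slack +0.469/-0.400; half-tol=0.132, Σhalf²=0.066081
  -E: nom -19.400 → Σnom=18.210; wc +0.472/-0.220 → slack +0.941/-0.620; half-tol=0.346, Σhalf²=0.185797
  +F: nom +46.000 → Σnom=64.210; wc +0.090/-0.170 → slack +1.031/-0.790; half-tol=0.130, Σhalf²=0.202697
  +G: nom +29.600 → Σnom=93.810; wc +0.048/-0.050 → slack +1.079/-0.840; half-tol=0.049, Σhalf²=0.205098
  +H: nom +5.700 → Σnom=99.510; wc +0.133/-0.160 → slack +1.212/-1.000; half-tol=0.147, Σhalf²=0.226560
Nominal = 99.510. Worst-case = [99.510 - 1.000, 99.510 + 1.212] = [98.510, 100.722]. RSS = √0.226560 = 0.476.

nominal=99.510 wc=[98.510,100.722] rss=0.476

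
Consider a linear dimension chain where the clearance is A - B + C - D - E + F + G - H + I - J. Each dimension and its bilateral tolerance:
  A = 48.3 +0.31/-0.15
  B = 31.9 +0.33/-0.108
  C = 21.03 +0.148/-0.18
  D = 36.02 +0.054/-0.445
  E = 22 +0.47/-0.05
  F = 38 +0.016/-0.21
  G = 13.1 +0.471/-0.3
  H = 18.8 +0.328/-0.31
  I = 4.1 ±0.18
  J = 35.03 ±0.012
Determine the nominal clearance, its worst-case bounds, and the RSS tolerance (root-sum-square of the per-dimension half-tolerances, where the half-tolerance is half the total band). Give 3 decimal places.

nominal=-19.220 wc=[-21.434,-17.170] rss=0.744

Stack each dimension's contribution:
  +A: nom +48.300 → Σnom=48.300; wc +0.310/-0.150 → slack +0.310/-0.150; half-tol=0.230, Σhalf²=0.052900
  -B: nom -31.900 → Σnom=16.400; wc +0.108/-0.330 → slack +0.418/-0.480; half-tol=0.219, Σhalf²=0.100861
  +C: nom +21.030 → Σnom=37.430; wc +0.148/-0.180 → slack +0.566/-0.660; half-tol=0.164, Σhalf²=0.127757
  -D: nom -36.020 → Σnom=1.410; wc +0.445/-0.054 → slack +1.011/-0.714; half-tol=0.249, Σhalf²=0.190007
  -E: nom -22.000 → Σnom=-20.590; wc +0.050/-0.470 → slack +1.061/-1.184; half-tol=0.260, Σhalf²=0.257607
  +F: nom +38.000 → Σnom=17.410; wc +0.016/-0.210 → slack +1.077/-1.394; half-tol=0.113, Σhalf²=0.270376
  +G: nom +13.100 → Σnom=30.510; wc +0.471/-0.300 → slack +1.548/-1.694; half-tol=0.385, Σhalf²=0.418986
  -H: nom -18.800 → Σnom=11.710; wc +0.310/-0.328 → slack +1.858/-2.022; half-tol=0.319, Σhalf²=0.520747
  +I: nom +4.100 → Σnom=15.810; wc +0.180/-0.180 → slack +2.038/-2.202; half-tol=0.180, Σhalf²=0.553147
  -J: nom -35.030 → Σnom=-19.220; wc +0.012/-0.012 → slack +2.050/-2.214; half-tol=0.012, Σhalf²=0.553291
Nominal = -19.220. Worst-case = [-19.220 - 2.214, -19.220 + 2.050] = [-21.434, -17.170]. RSS = √0.553291 = 0.744.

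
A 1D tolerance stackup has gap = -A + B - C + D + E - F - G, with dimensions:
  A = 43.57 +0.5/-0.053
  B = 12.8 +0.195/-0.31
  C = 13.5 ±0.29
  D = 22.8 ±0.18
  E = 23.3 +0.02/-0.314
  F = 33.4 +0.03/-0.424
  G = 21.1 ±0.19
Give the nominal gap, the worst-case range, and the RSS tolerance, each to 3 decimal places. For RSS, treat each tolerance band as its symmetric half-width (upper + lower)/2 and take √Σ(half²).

Stack each dimension's contribution:
  -A: nom -43.570 → Σnom=-43.570; wc +0.053/-0.500 → slack +0.053/-0.500; half-tol=0.277, Σhalf²=0.076452
  +B: nom +12.800 → Σnom=-30.770; wc +0.195/-0.310 → slack +0.248/-0.810; half-tol=0.253, Σhalf²=0.140209
  -C: nom -13.500 → Σnom=-44.270; wc +0.290/-0.290 → slack +0.538/-1.100; half-tol=0.290, Σhalf²=0.224309
  +D: nom +22.800 → Σnom=-21.470; wc +0.180/-0.180 → slack +0.718/-1.280; half-tol=0.180, Σhalf²=0.256709
  +E: nom +23.300 → Σnom=1.830; wc +0.020/-0.314 → slack +0.738/-1.594; half-tol=0.167, Σhalf²=0.284598
  -F: nom -33.400 → Σnom=-31.570; wc +0.424/-0.030 → slack +1.162/-1.624; half-tol=0.227, Σhalf²=0.336126
  -G: nom -21.100 → Σnom=-52.670; wc +0.190/-0.190 → slack +1.352/-1.814; half-tol=0.190, Σhalf²=0.372227
Nominal = -52.670. Worst-case = [-52.670 - 1.814, -52.670 + 1.352] = [-54.484, -51.318]. RSS = √0.372227 = 0.610.

nominal=-52.670 wc=[-54.484,-51.318] rss=0.610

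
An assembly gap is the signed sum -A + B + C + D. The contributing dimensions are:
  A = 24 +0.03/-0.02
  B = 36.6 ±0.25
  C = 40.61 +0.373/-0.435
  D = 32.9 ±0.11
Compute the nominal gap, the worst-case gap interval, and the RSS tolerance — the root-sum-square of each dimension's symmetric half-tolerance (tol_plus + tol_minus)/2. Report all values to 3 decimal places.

Stack each dimension's contribution:
  -A: nom -24.000 → Σnom=-24.000; wc +0.020/-0.030 → slack +0.020/-0.030; half-tol=0.025, Σhalf²=0.000625
  +B: nom +36.600 → Σnom=12.600; wc +0.250/-0.250 → slack +0.270/-0.280; half-tol=0.250, Σhalf²=0.063125
  +C: nom +40.610 → Σnom=53.210; wc +0.373/-0.435 → slack +0.643/-0.715; half-tol=0.404, Σhalf²=0.226341
  +D: nom +32.900 → Σnom=86.110; wc +0.110/-0.110 → slack +0.753/-0.825; half-tol=0.110, Σhalf²=0.238441
Nominal = 86.110. Worst-case = [86.110 - 0.825, 86.110 + 0.753] = [85.285, 86.863]. RSS = √0.238441 = 0.488.

nominal=86.110 wc=[85.285,86.863] rss=0.488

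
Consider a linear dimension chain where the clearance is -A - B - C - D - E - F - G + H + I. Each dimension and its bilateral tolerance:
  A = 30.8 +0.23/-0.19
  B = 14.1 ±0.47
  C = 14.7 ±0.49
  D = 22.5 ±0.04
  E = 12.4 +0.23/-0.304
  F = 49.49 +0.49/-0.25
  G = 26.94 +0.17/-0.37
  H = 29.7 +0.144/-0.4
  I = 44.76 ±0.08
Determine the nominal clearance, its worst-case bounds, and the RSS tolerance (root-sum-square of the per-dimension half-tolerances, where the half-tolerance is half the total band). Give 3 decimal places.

Stack each dimension's contribution:
  -A: nom -30.800 → Σnom=-30.800; wc +0.190/-0.230 → slack +0.190/-0.230; half-tol=0.210, Σhalf²=0.044100
  -B: nom -14.100 → Σnom=-44.900; wc +0.470/-0.470 → slack +0.660/-0.700; half-tol=0.470, Σhalf²=0.265000
  -C: nom -14.700 → Σnom=-59.600; wc +0.490/-0.490 → slack +1.150/-1.190; half-tol=0.490, Σhalf²=0.505100
  -D: nom -22.500 → Σnom=-82.100; wc +0.040/-0.040 → slack +1.190/-1.230; half-tol=0.040, Σhalf²=0.506700
  -E: nom -12.400 → Σnom=-94.500; wc +0.304/-0.230 → slack +1.494/-1.460; half-tol=0.267, Σhalf²=0.577989
  -F: nom -49.490 → Σnom=-143.990; wc +0.250/-0.490 → slack +1.744/-1.950; half-tol=0.370, Σhalf²=0.714889
  -G: nom -26.940 → Σnom=-170.930; wc +0.370/-0.170 → slack +2.114/-2.120; half-tol=0.270, Σhalf²=0.787789
  +H: nom +29.700 → Σnom=-141.230; wc +0.144/-0.400 → slack +2.258/-2.520; half-tol=0.272, Σhalf²=0.861773
  +I: nom +44.760 → Σnom=-96.470; wc +0.080/-0.080 → slack +2.338/-2.600; half-tol=0.080, Σhalf²=0.868173
Nominal = -96.470. Worst-case = [-96.470 - 2.600, -96.470 + 2.338] = [-99.070, -94.132]. RSS = √0.868173 = 0.932.

nominal=-96.470 wc=[-99.070,-94.132] rss=0.932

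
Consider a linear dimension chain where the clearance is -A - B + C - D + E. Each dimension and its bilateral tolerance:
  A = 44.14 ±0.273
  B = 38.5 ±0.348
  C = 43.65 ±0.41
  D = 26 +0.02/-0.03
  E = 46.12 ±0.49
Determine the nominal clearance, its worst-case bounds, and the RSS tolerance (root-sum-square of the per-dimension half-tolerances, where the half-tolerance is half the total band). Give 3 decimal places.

nominal=-18.870 wc=[-20.411,-17.319] rss=0.777

Stack each dimension's contribution:
  -A: nom -44.140 → Σnom=-44.140; wc +0.273/-0.273 → slack +0.273/-0.273; half-tol=0.273, Σhalf²=0.074529
  -B: nom -38.500 → Σnom=-82.640; wc +0.348/-0.348 → slack +0.621/-0.621; half-tol=0.348, Σhalf²=0.195633
  +C: nom +43.650 → Σnom=-38.990; wc +0.410/-0.410 → slack +1.031/-1.031; half-tol=0.410, Σhalf²=0.363733
  -D: nom -26.000 → Σnom=-64.990; wc +0.030/-0.020 → slack +1.061/-1.051; half-tol=0.025, Σhalf²=0.364358
  +E: nom +46.120 → Σnom=-18.870; wc +0.490/-0.490 → slack +1.551/-1.541; half-tol=0.490, Σhalf²=0.604458
Nominal = -18.870. Worst-case = [-18.870 - 1.541, -18.870 + 1.551] = [-20.411, -17.319]. RSS = √0.604458 = 0.777.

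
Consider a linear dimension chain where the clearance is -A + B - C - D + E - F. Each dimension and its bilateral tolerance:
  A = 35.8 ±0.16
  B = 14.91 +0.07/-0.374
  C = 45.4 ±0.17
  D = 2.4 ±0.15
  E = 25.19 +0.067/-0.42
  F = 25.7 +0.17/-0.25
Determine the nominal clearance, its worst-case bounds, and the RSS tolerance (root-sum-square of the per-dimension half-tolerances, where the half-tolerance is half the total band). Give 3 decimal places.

nominal=-69.200 wc=[-70.644,-68.333] rss=0.479

Stack each dimension's contribution:
  -A: nom -35.800 → Σnom=-35.800; wc +0.160/-0.160 → slack +0.160/-0.160; half-tol=0.160, Σhalf²=0.025600
  +B: nom +14.910 → Σnom=-20.890; wc +0.070/-0.374 → slack +0.230/-0.534; half-tol=0.222, Σhalf²=0.074884
  -C: nom -45.400 → Σnom=-66.290; wc +0.170/-0.170 → slack +0.400/-0.704; half-tol=0.170, Σhalf²=0.103784
  -D: nom -2.400 → Σnom=-68.690; wc +0.150/-0.150 → slack +0.550/-0.854; half-tol=0.150, Σhalf²=0.126284
  +E: nom +25.190 → Σnom=-43.500; wc +0.067/-0.420 → slack +0.617/-1.274; half-tol=0.243, Σhalf²=0.185576
  -F: nom -25.700 → Σnom=-69.200; wc +0.250/-0.170 → slack +0.867/-1.444; half-tol=0.210, Σhalf²=0.229676
Nominal = -69.200. Worst-case = [-69.200 - 1.444, -69.200 + 0.867] = [-70.644, -68.333]. RSS = √0.229676 = 0.479.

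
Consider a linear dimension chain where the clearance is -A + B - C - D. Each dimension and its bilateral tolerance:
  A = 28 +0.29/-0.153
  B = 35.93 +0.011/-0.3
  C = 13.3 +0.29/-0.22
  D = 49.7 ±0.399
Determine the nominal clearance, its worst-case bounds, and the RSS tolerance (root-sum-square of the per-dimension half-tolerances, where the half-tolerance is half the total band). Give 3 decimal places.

Stack each dimension's contribution:
  -A: nom -28.000 → Σnom=-28.000; wc +0.153/-0.290 → slack +0.153/-0.290; half-tol=0.221, Σhalf²=0.049062
  +B: nom +35.930 → Σnom=7.930; wc +0.011/-0.300 → slack +0.164/-0.590; half-tol=0.155, Σhalf²=0.073242
  -C: nom -13.300 → Σnom=-5.370; wc +0.220/-0.290 → slack +0.384/-0.880; half-tol=0.255, Σhalf²=0.138267
  -D: nom -49.700 → Σnom=-55.070; wc +0.399/-0.399 → slack +0.783/-1.279; half-tol=0.399, Σhalf²=0.297469
Nominal = -55.070. Worst-case = [-55.070 - 1.279, -55.070 + 0.783] = [-56.349, -54.287]. RSS = √0.297469 = 0.545.

nominal=-55.070 wc=[-56.349,-54.287] rss=0.545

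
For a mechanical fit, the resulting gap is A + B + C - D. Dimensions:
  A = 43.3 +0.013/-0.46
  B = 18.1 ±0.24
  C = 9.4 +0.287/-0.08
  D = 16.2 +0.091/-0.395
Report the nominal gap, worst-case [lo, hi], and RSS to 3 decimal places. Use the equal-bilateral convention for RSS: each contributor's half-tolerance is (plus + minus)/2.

nominal=54.600 wc=[53.729,55.535] rss=0.454

Stack each dimension's contribution:
  +A: nom +43.300 → Σnom=43.300; wc +0.013/-0.460 → slack +0.013/-0.460; half-tol=0.237, Σhalf²=0.055932
  +B: nom +18.100 → Σnom=61.400; wc +0.240/-0.240 → slack +0.253/-0.700; half-tol=0.240, Σhalf²=0.113532
  +C: nom +9.400 → Σnom=70.800; wc +0.287/-0.080 → slack +0.540/-0.780; half-tol=0.183, Σhalf²=0.147205
  -D: nom -16.200 → Σnom=54.600; wc +0.395/-0.091 → slack +0.935/-0.871; half-tol=0.243, Σhalf²=0.206254
Nominal = 54.600. Worst-case = [54.600 - 0.871, 54.600 + 0.935] = [53.729, 55.535]. RSS = √0.206254 = 0.454.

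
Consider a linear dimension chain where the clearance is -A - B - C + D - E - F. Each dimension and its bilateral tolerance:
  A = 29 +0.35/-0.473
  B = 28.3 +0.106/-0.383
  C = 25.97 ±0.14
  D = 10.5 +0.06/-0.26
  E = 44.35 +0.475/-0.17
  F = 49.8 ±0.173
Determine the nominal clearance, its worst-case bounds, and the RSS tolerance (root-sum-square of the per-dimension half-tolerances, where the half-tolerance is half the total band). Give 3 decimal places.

nominal=-166.920 wc=[-168.424,-165.521] rss=0.639

Stack each dimension's contribution:
  -A: nom -29.000 → Σnom=-29.000; wc +0.473/-0.350 → slack +0.473/-0.350; half-tol=0.411, Σhalf²=0.169332
  -B: nom -28.300 → Σnom=-57.300; wc +0.383/-0.106 → slack +0.856/-0.456; half-tol=0.244, Σhalf²=0.229112
  -C: nom -25.970 → Σnom=-83.270; wc +0.140/-0.140 → slack +0.996/-0.596; half-tol=0.140, Σhalf²=0.248713
  +D: nom +10.500 → Σnom=-72.770; wc +0.060/-0.260 → slack +1.056/-0.856; half-tol=0.160, Σhalf²=0.274313
  -E: nom -44.350 → Σnom=-117.120; wc +0.170/-0.475 → slack +1.226/-1.331; half-tol=0.323, Σhalf²=0.378319
  -F: nom -49.800 → Σnom=-166.920; wc +0.173/-0.173 → slack +1.399/-1.504; half-tol=0.173, Σhalf²=0.408248
Nominal = -166.920. Worst-case = [-166.920 - 1.504, -166.920 + 1.399] = [-168.424, -165.521]. RSS = √0.408248 = 0.639.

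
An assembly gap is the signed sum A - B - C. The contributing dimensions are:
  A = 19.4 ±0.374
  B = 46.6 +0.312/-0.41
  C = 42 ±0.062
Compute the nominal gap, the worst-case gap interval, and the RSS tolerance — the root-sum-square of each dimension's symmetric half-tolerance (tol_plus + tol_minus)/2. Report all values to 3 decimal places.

Stack each dimension's contribution:
  +A: nom +19.400 → Σnom=19.400; wc +0.374/-0.374 → slack +0.374/-0.374; half-tol=0.374, Σhalf²=0.139876
  -B: nom -46.600 → Σnom=-27.200; wc +0.410/-0.312 → slack +0.784/-0.686; half-tol=0.361, Σhalf²=0.270197
  -C: nom -42.000 → Σnom=-69.200; wc +0.062/-0.062 → slack +0.846/-0.748; half-tol=0.062, Σhalf²=0.274041
Nominal = -69.200. Worst-case = [-69.200 - 0.748, -69.200 + 0.846] = [-69.948, -68.354]. RSS = √0.274041 = 0.523.

nominal=-69.200 wc=[-69.948,-68.354] rss=0.523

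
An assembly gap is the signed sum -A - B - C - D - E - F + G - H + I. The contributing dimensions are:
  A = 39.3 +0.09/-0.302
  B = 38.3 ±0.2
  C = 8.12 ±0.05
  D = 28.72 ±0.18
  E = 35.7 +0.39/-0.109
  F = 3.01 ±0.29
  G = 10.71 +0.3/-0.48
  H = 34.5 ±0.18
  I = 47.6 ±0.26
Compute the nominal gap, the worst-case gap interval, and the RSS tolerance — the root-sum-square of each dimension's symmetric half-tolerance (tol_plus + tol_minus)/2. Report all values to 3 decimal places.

Stack each dimension's contribution:
  -A: nom -39.300 → Σnom=-39.300; wc +0.302/-0.090 → slack +0.302/-0.090; half-tol=0.196, Σhalf²=0.038416
  -B: nom -38.300 → Σnom=-77.600; wc +0.200/-0.200 → slack +0.502/-0.290; half-tol=0.200, Σhalf²=0.078416
  -C: nom -8.120 → Σnom=-85.720; wc +0.050/-0.050 → slack +0.552/-0.340; half-tol=0.050, Σhalf²=0.080916
  -D: nom -28.720 → Σnom=-114.440; wc +0.180/-0.180 → slack +0.732/-0.520; half-tol=0.180, Σhalf²=0.113316
  -E: nom -35.700 → Σnom=-150.140; wc +0.109/-0.390 → slack +0.841/-0.910; half-tol=0.249, Σhalf²=0.175566
  -F: nom -3.010 → Σnom=-153.150; wc +0.290/-0.290 → slack +1.131/-1.200; half-tol=0.290, Σhalf²=0.259666
  +G: nom +10.710 → Σnom=-142.440; wc +0.300/-0.480 → slack +1.431/-1.680; half-tol=0.390, Σhalf²=0.411766
  -H: nom -34.500 → Σnom=-176.940; wc +0.180/-0.180 → slack +1.611/-1.860; half-tol=0.180, Σhalf²=0.444166
  +I: nom +47.600 → Σnom=-129.340; wc +0.260/-0.260 → slack +1.871/-2.120; half-tol=0.260, Σhalf²=0.511766
Nominal = -129.340. Worst-case = [-129.340 - 2.120, -129.340 + 1.871] = [-131.460, -127.469]. RSS = √0.511766 = 0.715.

nominal=-129.340 wc=[-131.460,-127.469] rss=0.715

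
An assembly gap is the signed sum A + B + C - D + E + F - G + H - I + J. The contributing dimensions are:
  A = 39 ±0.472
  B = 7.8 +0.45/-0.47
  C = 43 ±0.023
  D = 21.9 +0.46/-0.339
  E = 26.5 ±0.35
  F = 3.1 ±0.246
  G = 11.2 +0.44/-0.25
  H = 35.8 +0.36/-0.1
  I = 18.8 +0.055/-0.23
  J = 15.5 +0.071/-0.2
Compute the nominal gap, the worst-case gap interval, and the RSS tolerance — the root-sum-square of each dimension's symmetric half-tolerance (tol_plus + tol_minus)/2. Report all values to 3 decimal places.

Stack each dimension's contribution:
  +A: nom +39.000 → Σnom=39.000; wc +0.472/-0.472 → slack +0.472/-0.472; half-tol=0.472, Σhalf²=0.222784
  +B: nom +7.800 → Σnom=46.800; wc +0.450/-0.470 → slack +0.922/-0.942; half-tol=0.460, Σhalf²=0.434384
  +C: nom +43.000 → Σnom=89.800; wc +0.023/-0.023 → slack +0.945/-0.965; half-tol=0.023, Σhalf²=0.434913
  -D: nom -21.900 → Σnom=67.900; wc +0.339/-0.460 → slack +1.284/-1.425; half-tol=0.400, Σhalf²=0.594513
  +E: nom +26.500 → Σnom=94.400; wc +0.350/-0.350 → slack +1.634/-1.775; half-tol=0.350, Σhalf²=0.717013
  +F: nom +3.100 → Σnom=97.500; wc +0.246/-0.246 → slack +1.880/-2.021; half-tol=0.246, Σhalf²=0.777529
  -G: nom -11.200 → Σnom=86.300; wc +0.250/-0.440 → slack +2.130/-2.461; half-tol=0.345, Σhalf²=0.896554
  +H: nom +35.800 → Σnom=122.100; wc +0.360/-0.100 → slack +2.490/-2.561; half-tol=0.230, Σhalf²=0.949454
  -I: nom -18.800 → Σnom=103.300; wc +0.230/-0.055 → slack +2.720/-2.616; half-tol=0.143, Σhalf²=0.969760
  +J: nom +15.500 → Σnom=118.800; wc +0.071/-0.200 → slack +2.791/-2.816; half-tol=0.136, Σhalf²=0.988121
Nominal = 118.800. Worst-case = [118.800 - 2.816, 118.800 + 2.791] = [115.984, 121.591]. RSS = √0.988121 = 0.994.

nominal=118.800 wc=[115.984,121.591] rss=0.994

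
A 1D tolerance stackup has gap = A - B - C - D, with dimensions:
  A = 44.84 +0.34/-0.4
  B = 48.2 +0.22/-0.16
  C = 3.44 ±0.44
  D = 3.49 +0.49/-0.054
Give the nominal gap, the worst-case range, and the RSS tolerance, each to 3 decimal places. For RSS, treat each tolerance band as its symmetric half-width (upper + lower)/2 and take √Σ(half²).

Stack each dimension's contribution:
  +A: nom +44.840 → Σnom=44.840; wc +0.340/-0.400 → slack +0.340/-0.400; half-tol=0.370, Σhalf²=0.136900
  -B: nom -48.200 → Σnom=-3.360; wc +0.160/-0.220 → slack +0.500/-0.620; half-tol=0.190, Σhalf²=0.173000
  -C: nom -3.440 → Σnom=-6.800; wc +0.440/-0.440 → slack +0.940/-1.060; half-tol=0.440, Σhalf²=0.366600
  -D: nom -3.490 → Σnom=-10.290; wc +0.054/-0.490 → slack +0.994/-1.550; half-tol=0.272, Σhalf²=0.440584
Nominal = -10.290. Worst-case = [-10.290 - 1.550, -10.290 + 0.994] = [-11.840, -9.296]. RSS = √0.440584 = 0.664.

nominal=-10.290 wc=[-11.840,-9.296] rss=0.664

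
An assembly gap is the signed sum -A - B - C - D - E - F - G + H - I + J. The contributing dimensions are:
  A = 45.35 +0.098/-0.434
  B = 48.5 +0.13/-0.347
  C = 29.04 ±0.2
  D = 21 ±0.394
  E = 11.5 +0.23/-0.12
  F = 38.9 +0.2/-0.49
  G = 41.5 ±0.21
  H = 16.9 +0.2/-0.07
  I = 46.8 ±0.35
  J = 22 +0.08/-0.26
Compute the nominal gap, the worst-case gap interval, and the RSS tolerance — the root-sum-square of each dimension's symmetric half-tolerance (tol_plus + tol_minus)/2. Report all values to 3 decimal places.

Stack each dimension's contribution:
  -A: nom -45.350 → Σnom=-45.350; wc +0.434/-0.098 → slack +0.434/-0.098; half-tol=0.266, Σhalf²=0.070756
  -B: nom -48.500 → Σnom=-93.850; wc +0.347/-0.130 → slack +0.781/-0.228; half-tol=0.238, Σhalf²=0.127638
  -C: nom -29.040 → Σnom=-122.890; wc +0.200/-0.200 → slack +0.981/-0.428; half-tol=0.200, Σhalf²=0.167638
  -D: nom -21.000 → Σnom=-143.890; wc +0.394/-0.394 → slack +1.375/-0.822; half-tol=0.394, Σhalf²=0.322874
  -E: nom -11.500 → Σnom=-155.390; wc +0.120/-0.230 → slack +1.495/-1.052; half-tol=0.175, Σhalf²=0.353499
  -F: nom -38.900 → Σnom=-194.290; wc +0.490/-0.200 → slack +1.985/-1.252; half-tol=0.345, Σhalf²=0.472524
  -G: nom -41.500 → Σnom=-235.790; wc +0.210/-0.210 → slack +2.195/-1.462; half-tol=0.210, Σhalf²=0.516624
  +H: nom +16.900 → Σnom=-218.890; wc +0.200/-0.070 → slack +2.395/-1.532; half-tol=0.135, Σhalf²=0.534849
  -I: nom -46.800 → Σnom=-265.690; wc +0.350/-0.350 → slack +2.745/-1.882; half-tol=0.350, Σhalf²=0.657349
  +J: nom +22.000 → Σnom=-243.690; wc +0.080/-0.260 → slack +2.825/-2.142; half-tol=0.170, Σhalf²=0.686249
Nominal = -243.690. Worst-case = [-243.690 - 2.142, -243.690 + 2.825] = [-245.832, -240.865]. RSS = √0.686249 = 0.828.

nominal=-243.690 wc=[-245.832,-240.865] rss=0.828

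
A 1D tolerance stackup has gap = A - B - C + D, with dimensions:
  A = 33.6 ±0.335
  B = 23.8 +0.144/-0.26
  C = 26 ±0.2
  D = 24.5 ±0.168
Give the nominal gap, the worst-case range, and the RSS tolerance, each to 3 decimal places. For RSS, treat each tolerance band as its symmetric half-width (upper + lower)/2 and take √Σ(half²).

Stack each dimension's contribution:
  +A: nom +33.600 → Σnom=33.600; wc +0.335/-0.335 → slack +0.335/-0.335; half-tol=0.335, Σhalf²=0.112225
  -B: nom -23.800 → Σnom=9.800; wc +0.260/-0.144 → slack +0.595/-0.479; half-tol=0.202, Σhalf²=0.153029
  -C: nom -26.000 → Σnom=-16.200; wc +0.200/-0.200 → slack +0.795/-0.679; half-tol=0.200, Σhalf²=0.193029
  +D: nom +24.500 → Σnom=8.300; wc +0.168/-0.168 → slack +0.963/-0.847; half-tol=0.168, Σhalf²=0.221253
Nominal = 8.300. Worst-case = [8.300 - 0.847, 8.300 + 0.963] = [7.453, 9.263]. RSS = √0.221253 = 0.470.

nominal=8.300 wc=[7.453,9.263] rss=0.470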